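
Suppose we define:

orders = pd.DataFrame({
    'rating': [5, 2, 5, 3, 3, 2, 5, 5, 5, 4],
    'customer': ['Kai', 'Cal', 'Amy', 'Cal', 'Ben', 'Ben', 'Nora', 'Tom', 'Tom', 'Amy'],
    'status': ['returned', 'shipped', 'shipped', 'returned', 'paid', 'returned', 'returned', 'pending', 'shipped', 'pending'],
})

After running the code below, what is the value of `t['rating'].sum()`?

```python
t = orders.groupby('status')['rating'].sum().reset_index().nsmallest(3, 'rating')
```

group by status, sum of rating:
status
paid         3
pending      9
returned    15
shipped     12
Name: rating, dtype: int64
reset_index():
     status  rating
0      paid       3
1   pending       9
2  returned      15
3   shipped      12
take 3 rows with smallest rating:
    status  rating
0     paid       3
1  pending       9
3  shipped      12

24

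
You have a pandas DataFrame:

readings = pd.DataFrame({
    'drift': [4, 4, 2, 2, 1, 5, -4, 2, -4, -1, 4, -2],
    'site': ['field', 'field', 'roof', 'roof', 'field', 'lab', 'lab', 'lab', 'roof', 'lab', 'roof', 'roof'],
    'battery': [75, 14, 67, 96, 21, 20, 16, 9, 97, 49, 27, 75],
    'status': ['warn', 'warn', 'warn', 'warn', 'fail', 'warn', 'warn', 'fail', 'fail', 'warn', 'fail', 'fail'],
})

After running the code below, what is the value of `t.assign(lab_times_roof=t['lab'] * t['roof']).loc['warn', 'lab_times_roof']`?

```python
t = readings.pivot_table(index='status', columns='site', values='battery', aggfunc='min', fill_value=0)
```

1072

pivot: rows=status, cols=site, min(battery):
site    field  lab  roof
status                  
fail       21    9    27
warn       14   16    67
add column lab_times_roof = t['lab'] * t['roof']:
site    field  lab  roof  lab_times_roof
status                                  
fail       21    9    27             243
warn       14   16    67            1072
Taking the value at row 'warn', column 'lab_times_roof' gives 1072.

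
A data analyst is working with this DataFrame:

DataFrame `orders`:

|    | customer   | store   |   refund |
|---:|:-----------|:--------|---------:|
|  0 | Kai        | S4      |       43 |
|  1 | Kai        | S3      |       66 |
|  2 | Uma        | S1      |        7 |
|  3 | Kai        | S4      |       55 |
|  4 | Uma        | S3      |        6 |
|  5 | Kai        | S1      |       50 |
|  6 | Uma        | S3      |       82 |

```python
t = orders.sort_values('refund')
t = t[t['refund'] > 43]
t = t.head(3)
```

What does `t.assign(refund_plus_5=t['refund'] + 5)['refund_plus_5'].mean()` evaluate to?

sort by refund:
  customer store  refund
4      Uma    S3       6
2      Uma    S1       7
0      Kai    S4      43
5      Kai    S1      50
3      Kai    S4      55
1      Kai    S3      66
6      Uma    S3      82
filter rows where refund > 43:
  customer store  refund
5      Kai    S1      50
3      Kai    S4      55
1      Kai    S3      66
6      Uma    S3      82
take first 3 rows:
  customer store  refund
5      Kai    S1      50
3      Kai    S4      55
1      Kai    S3      66
add column refund_plus_5 = t['refund'] + 5:
  customer store  refund  refund_plus_5
5      Kai    S1      50             55
3      Kai    S4      55             60
1      Kai    S3      66             71
Then the mean of column 'refund_plus_5': 62.0

62.0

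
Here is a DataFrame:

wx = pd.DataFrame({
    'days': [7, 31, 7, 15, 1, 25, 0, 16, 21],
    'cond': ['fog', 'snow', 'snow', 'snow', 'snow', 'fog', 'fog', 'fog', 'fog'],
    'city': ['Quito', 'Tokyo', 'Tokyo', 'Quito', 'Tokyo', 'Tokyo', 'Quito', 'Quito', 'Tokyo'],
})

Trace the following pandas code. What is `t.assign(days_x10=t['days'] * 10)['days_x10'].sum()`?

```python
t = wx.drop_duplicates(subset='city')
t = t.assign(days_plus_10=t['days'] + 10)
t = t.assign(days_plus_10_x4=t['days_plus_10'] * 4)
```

380

drop duplicate city (keep=first):
   days  cond   city
0     7   fog  Quito
1    31  snow  Tokyo
add column days_plus_10 = t['days'] + 10:
   days  cond   city  days_plus_10
0     7   fog  Quito            17
1    31  snow  Tokyo            41
add column days_plus_10_x4 = t['days_plus_10'] * 4:
   days  cond   city  days_plus_10  days_plus_10_x4
0     7   fog  Quito            17               68
1    31  snow  Tokyo            41              164
add column days_x10 = t['days'] * 10:
   days  cond   city  days_plus_10  days_plus_10_x4  days_x10
0     7   fog  Quito            17               68        70
1    31  snow  Tokyo            41              164       310
Then the sum of column 'days_x10': 380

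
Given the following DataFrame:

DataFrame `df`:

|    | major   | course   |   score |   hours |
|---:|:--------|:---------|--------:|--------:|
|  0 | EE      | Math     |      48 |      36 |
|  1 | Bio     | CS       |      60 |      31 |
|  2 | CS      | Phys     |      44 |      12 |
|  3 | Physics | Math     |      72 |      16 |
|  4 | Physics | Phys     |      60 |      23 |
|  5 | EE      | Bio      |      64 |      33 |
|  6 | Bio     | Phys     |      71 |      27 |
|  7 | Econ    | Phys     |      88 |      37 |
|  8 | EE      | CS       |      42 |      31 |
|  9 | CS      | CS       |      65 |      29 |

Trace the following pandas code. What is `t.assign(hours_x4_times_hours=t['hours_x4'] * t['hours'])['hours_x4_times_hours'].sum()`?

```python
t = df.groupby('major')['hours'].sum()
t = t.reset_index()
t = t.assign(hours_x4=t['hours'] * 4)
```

group by major, sum of hours:
major
Bio         58
CS          41
EE         100
Econ        37
Physics     39
Name: hours, dtype: int64
reset_index():
     major  hours
0      Bio     58
1       CS     41
2       EE    100
3     Econ     37
4  Physics     39
add column hours_x4 = t['hours'] * 4:
     major  hours  hours_x4
0      Bio     58       232
1       CS     41       164
2       EE    100       400
3     Econ     37       148
4  Physics     39       156
add column hours_x4_times_hours = t['hours_x4'] * t['hours']:
     major  hours  hours_x4  hours_x4_times_hours
0      Bio     58       232                 13456
1       CS     41       164                  6724
2       EE    100       400                 40000
3     Econ     37       148                  5476
4  Physics     39       156                  6084
Reading off the sum of column 'hours_x4_times_hours', we get 71740.

71740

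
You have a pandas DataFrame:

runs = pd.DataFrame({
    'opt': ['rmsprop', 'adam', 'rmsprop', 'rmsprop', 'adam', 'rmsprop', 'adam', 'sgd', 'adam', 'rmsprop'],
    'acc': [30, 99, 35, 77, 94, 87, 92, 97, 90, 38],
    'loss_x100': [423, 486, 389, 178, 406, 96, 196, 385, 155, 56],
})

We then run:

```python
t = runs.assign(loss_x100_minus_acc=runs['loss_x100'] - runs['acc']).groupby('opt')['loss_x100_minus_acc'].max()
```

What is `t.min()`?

288

add column loss_x100_minus_acc = runs['loss_x100'] - runs['acc']:
       opt  acc  loss_x100  loss_x100_minus_acc
0  rmsprop   30        423                  393
1     adam   99        486                  387
2  rmsprop   35        389                  354
3  rmsprop   77        178                  101
4     adam   94        406                  312
5  rmsprop   87         96                    9
6     adam   92        196                  104
7      sgd   97        385                  288
8     adam   90        155                   65
9  rmsprop   38         56                   18
group by opt, max of loss_x100_minus_acc:
opt
adam       387
rmsprop    393
sgd        288
Name: loss_x100_minus_acc, dtype: int64
Reading off the min of the resulting series, we get 288.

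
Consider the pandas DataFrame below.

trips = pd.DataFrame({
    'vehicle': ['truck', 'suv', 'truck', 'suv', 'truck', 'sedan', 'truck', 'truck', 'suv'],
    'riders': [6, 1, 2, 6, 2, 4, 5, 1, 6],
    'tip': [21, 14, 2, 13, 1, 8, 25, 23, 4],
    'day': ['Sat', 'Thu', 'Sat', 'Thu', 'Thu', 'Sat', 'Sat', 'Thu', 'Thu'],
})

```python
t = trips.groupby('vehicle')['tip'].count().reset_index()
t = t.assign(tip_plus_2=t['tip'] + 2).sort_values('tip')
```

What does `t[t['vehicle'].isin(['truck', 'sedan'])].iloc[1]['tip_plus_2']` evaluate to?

group by vehicle, count of tip:
vehicle
sedan    1
suv      3
truck    5
Name: tip, dtype: int64
reset_index():
  vehicle  tip
0   sedan    1
1     suv    3
2   truck    5
add column tip_plus_2 = t['tip'] + 2:
  vehicle  tip  tip_plus_2
0   sedan    1           3
1     suv    3           5
2   truck    5           7
sort by tip:
  vehicle  tip  tip_plus_2
0   sedan    1           3
1     suv    3           5
2   truck    5           7
filter rows where vehicle in ['truck', 'sedan']:
  vehicle  tip  tip_plus_2
0   sedan    1           3
2   truck    5           7
So iloc[1]['tip_plus_2'] = 7.

7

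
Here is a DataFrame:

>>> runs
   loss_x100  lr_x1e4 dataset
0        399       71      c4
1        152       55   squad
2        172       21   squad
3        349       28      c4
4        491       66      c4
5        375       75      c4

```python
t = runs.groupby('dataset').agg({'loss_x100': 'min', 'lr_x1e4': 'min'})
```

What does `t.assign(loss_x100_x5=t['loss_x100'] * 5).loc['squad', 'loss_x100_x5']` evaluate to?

group by dataset: min(loss_x100), min(lr_x1e4):
         loss_x100  lr_x1e4
dataset                    
c4             349       28
squad          152       21
add column loss_x100_x5 = t['loss_x100'] * 5:
         loss_x100  lr_x1e4  loss_x100_x5
dataset                                  
c4             349       28          1745
squad          152       21           760
Hence 760.

760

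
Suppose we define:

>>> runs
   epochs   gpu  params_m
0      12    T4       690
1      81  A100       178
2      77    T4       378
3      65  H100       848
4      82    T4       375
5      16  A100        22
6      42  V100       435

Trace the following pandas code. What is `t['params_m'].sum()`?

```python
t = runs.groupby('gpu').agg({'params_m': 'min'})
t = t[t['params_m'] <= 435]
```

832

group by gpu, min of params_m:
      params_m
gpu           
A100        22
H100       848
T4         375
V100       435
filter rows where params_m <= 435:
      params_m
gpu           
A100        22
T4         375
V100       435
Then the sum of column 'params_m': 832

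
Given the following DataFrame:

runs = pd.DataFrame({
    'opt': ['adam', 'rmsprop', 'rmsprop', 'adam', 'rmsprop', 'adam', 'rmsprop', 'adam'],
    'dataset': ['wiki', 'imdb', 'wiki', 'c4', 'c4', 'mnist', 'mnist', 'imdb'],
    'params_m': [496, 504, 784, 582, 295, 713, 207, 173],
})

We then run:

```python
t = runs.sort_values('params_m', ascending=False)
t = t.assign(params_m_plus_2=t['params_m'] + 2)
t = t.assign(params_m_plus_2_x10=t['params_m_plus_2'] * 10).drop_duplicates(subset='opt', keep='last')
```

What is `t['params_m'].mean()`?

sort by params_m descending:
       opt dataset  params_m
2  rmsprop    wiki       784
5     adam   mnist       713
3     adam      c4       582
1  rmsprop    imdb       504
0     adam    wiki       496
4  rmsprop      c4       295
6  rmsprop   mnist       207
7     adam    imdb       173
add column params_m_plus_2 = t['params_m'] + 2:
       opt dataset  params_m  params_m_plus_2
2  rmsprop    wiki       784              786
5     adam   mnist       713              715
3     adam      c4       582              584
1  rmsprop    imdb       504              506
0     adam    wiki       496              498
4  rmsprop      c4       295              297
6  rmsprop   mnist       207              209
7     adam    imdb       173              175
add column params_m_plus_2_x10 = t['params_m_plus_2'] * 10:
       opt dataset  params_m  params_m_plus_2  params_m_plus_2_x10
2  rmsprop    wiki       784              786                 7860
5     adam   mnist       713              715                 7150
3     adam      c4       582              584                 5840
1  rmsprop    imdb       504              506                 5060
0     adam    wiki       496              498                 4980
4  rmsprop      c4       295              297                 2970
6  rmsprop   mnist       207              209                 2090
7     adam    imdb       173              175                 1750
drop duplicate opt (keep=last):
       opt dataset  params_m  params_m_plus_2  params_m_plus_2_x10
6  rmsprop   mnist       207              209                 2090
7     adam    imdb       173              175                 1750

190.0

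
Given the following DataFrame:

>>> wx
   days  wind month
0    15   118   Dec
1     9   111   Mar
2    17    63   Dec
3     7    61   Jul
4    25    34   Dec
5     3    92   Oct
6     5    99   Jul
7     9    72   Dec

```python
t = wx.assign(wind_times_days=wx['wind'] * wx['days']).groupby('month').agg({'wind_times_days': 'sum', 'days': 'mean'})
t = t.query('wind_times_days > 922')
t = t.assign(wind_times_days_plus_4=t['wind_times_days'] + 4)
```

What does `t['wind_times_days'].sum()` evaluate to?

5338

add column wind_times_days = wx['wind'] * wx['days']:
   days  wind month  wind_times_days
0    15   118   Dec             1770
1     9   111   Mar              999
2    17    63   Dec             1071
3     7    61   Jul              427
4    25    34   Dec              850
5     3    92   Oct              276
6     5    99   Jul              495
7     9    72   Dec              648
group by month: sum(wind_times_days), mean(days):
       wind_times_days  days
month                       
Dec               4339  16.5
Jul                922   6.0
Mar                999   9.0
Oct                276   3.0
filter rows where wind_times_days > 922:
       wind_times_days  days
month                       
Dec               4339  16.5
Mar                999   9.0
add column wind_times_days_plus_4 = t['wind_times_days'] + 4:
       wind_times_days  days  wind_times_days_plus_4
month                                               
Dec               4339  16.5                    4343
Mar                999   9.0                    1003
The sum of column 'wind_times_days' is 5338.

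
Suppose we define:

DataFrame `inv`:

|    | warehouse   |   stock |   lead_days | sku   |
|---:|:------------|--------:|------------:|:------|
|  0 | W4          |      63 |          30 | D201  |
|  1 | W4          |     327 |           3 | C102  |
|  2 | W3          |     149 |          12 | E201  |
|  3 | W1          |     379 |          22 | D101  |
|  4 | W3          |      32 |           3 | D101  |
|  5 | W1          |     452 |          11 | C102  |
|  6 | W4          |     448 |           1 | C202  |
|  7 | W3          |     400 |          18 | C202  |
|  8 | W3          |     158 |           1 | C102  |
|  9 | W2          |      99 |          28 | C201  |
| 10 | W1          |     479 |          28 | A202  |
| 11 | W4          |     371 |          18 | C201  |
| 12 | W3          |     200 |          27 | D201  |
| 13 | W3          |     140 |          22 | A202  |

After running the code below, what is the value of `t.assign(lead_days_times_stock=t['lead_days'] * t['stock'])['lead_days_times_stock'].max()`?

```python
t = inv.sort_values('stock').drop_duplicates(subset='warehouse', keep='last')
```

13412

sort by stock:
   warehouse  stock  lead_days   sku
4         W3     32          3  D101
0         W4     63         30  D201
9         W2     99         28  C201
13        W3    140         22  A202
2         W3    149         12  E201
8         W3    158          1  C102
12        W3    200         27  D201
1         W4    327          3  C102
11        W4    371         18  C201
3         W1    379         22  D101
7         W3    400         18  C202
6         W4    448          1  C202
5         W1    452         11  C102
10        W1    479         28  A202
drop duplicate warehouse (keep=last):
   warehouse  stock  lead_days   sku
9         W2     99         28  C201
7         W3    400         18  C202
6         W4    448          1  C202
10        W1    479         28  A202
add column lead_days_times_stock = t['lead_days'] * t['stock']:
   warehouse  stock  lead_days   sku  lead_days_times_stock
9         W2     99         28  C201                   2772
7         W3    400         18  C202                   7200
6         W4    448          1  C202                    448
10        W1    479         28  A202                  13412
Taking the max of column 'lead_days_times_stock' gives 13412.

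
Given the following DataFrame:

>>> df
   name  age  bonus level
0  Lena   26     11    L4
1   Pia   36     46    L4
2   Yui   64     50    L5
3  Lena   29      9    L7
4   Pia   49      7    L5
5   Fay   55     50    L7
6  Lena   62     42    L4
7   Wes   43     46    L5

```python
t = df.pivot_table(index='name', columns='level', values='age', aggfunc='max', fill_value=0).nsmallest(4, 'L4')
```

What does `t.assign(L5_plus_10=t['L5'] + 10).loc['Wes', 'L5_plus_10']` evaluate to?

pivot: rows=name, cols=level, max(age):
level  L4  L5  L7
name             
Fay     0   0  55
Lena   62   0  29
Pia    36  49   0
Wes     0  43   0
Yui     0  64   0
take 4 rows with smallest L4:
level  L4  L5  L7
name             
Fay     0   0  55
Wes     0  43   0
Yui     0  64   0
Pia    36  49   0
add column L5_plus_10 = t['L5'] + 10:
level  L4  L5  L7  L5_plus_10
name                         
Fay     0   0  55          10
Wes     0  43   0          53
Yui     0  64   0          74
Pia    36  49   0          59

53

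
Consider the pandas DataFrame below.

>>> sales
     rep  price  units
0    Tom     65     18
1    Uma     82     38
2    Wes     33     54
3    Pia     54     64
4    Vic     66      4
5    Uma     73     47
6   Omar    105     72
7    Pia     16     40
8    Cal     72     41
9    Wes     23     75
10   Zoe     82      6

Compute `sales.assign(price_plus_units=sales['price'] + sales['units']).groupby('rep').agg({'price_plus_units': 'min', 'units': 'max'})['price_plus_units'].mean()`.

99.25

add column price_plus_units = sales['price'] + sales['units']:
     rep  price  units  price_plus_units
0    Tom     65     18                83
1    Uma     82     38               120
2    Wes     33     54                87
3    Pia     54     64               118
4    Vic     66      4                70
5    Uma     73     47               120
6   Omar    105     72               177
7    Pia     16     40                56
8    Cal     72     41               113
9    Wes     23     75                98
10   Zoe     82      6                88
group by rep: min(price_plus_units), max(units):
      price_plus_units  units
rep                          
Cal                113     41
Omar               177     72
Pia                 56     64
Tom                 83     18
Uma                120     47
Vic                 70      4
Wes                 87     75
Zoe                 88      6
Finally, mean of column 'price_plus_units' = 99.25.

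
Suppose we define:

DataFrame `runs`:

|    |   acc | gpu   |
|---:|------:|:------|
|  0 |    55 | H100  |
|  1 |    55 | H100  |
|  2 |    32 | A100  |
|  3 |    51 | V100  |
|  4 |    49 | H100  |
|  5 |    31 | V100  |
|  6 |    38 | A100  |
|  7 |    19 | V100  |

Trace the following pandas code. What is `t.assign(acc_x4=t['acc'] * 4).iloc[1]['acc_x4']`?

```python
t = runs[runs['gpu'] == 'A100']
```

152

filter rows where gpu == 'A100':
   acc   gpu
2   32  A100
6   38  A100
add column acc_x4 = t['acc'] * 4:
   acc   gpu  acc_x4
2   32  A100     128
6   38  A100     152
Finally, value at position 1, column 'acc_x4' = 152.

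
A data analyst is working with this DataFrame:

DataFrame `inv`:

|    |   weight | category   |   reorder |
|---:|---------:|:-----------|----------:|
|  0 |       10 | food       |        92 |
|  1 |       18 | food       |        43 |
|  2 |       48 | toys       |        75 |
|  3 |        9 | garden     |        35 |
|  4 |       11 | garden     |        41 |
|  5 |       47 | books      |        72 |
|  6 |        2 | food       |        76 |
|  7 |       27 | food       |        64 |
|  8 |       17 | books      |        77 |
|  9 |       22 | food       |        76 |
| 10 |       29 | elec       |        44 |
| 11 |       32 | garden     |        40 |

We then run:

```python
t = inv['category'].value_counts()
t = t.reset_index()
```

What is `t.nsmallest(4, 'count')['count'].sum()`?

7

value_counts of category:
category
food      5
garden    3
books     2
toys      1
elec      1
Name: count, dtype: int64
reset_index():
  category  count
0     food      5
1   garden      3
2    books      2
3     toys      1
4     elec      1
take 4 rows with smallest count:
  category  count
3     toys      1
4     elec      1
2    books      2
1   garden      3
Then the sum of column 'count': 7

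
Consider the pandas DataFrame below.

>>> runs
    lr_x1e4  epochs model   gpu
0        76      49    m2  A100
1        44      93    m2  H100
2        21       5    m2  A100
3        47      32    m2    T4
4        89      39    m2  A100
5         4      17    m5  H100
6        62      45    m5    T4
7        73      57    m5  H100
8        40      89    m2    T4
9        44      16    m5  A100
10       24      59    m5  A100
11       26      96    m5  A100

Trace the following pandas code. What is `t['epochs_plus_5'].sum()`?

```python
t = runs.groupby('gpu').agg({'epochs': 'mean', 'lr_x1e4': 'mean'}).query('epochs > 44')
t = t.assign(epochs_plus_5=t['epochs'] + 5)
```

121.0

group by gpu: mean(epochs), mean(lr_x1e4):
         epochs    lr_x1e4
gpu                       
A100  44.000000  46.666667
H100  55.666667  40.333333
T4    55.333333  49.666667
filter rows where epochs > 44:
         epochs    lr_x1e4
gpu                       
H100  55.666667  40.333333
T4    55.333333  49.666667
add column epochs_plus_5 = t['epochs'] + 5:
         epochs    lr_x1e4  epochs_plus_5
gpu                                      
H100  55.666667  40.333333      60.666667
T4    55.333333  49.666667      60.333333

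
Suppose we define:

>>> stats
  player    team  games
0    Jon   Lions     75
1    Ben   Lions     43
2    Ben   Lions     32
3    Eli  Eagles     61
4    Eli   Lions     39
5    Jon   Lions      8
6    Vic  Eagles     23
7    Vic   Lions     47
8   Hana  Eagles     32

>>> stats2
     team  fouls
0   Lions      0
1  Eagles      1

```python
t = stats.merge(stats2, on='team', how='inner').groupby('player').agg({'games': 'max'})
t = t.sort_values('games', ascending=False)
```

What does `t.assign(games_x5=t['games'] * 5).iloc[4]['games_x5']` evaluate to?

160

merge on 'team' (how='inner') → 9 rows:
  player    team  games  fouls
0    Jon   Lions     75      0
1    Ben   Lions     43      0
2    Ben   Lions     32      0
3    Eli  Eagles     61      1
4    Eli   Lions     39      0
5    Jon   Lions      8      0
6    Vic  Eagles     23      1
7    Vic   Lions     47      0
8   Hana  Eagles     32      1
group by player, max of games:
        games
player       
Ben        43
Eli        61
Hana       32
Jon        75
Vic        47
sort by games descending:
        games
player       
Jon        75
Eli        61
Vic        47
Ben        43
Hana       32
add column games_x5 = t['games'] * 5:
        games  games_x5
player                 
Jon        75       375
Eli        61       305
Vic        47       235
Ben        43       215
Hana       32       160
value at position 4, column 'games_x5' → 160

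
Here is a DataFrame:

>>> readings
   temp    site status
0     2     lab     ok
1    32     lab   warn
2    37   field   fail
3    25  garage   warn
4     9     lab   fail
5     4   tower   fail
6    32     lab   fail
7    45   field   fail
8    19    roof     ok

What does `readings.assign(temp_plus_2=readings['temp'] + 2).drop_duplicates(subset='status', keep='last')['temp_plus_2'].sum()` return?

add column temp_plus_2 = readings['temp'] + 2:
   temp    site status  temp_plus_2
0     2     lab     ok            4
1    32     lab   warn           34
2    37   field   fail           39
3    25  garage   warn           27
4     9     lab   fail           11
5     4   tower   fail            6
6    32     lab   fail           34
7    45   field   fail           47
8    19    roof     ok           21
drop duplicate status (keep=last):
   temp    site status  temp_plus_2
3    25  garage   warn           27
7    45   field   fail           47
8    19    roof     ok           21

95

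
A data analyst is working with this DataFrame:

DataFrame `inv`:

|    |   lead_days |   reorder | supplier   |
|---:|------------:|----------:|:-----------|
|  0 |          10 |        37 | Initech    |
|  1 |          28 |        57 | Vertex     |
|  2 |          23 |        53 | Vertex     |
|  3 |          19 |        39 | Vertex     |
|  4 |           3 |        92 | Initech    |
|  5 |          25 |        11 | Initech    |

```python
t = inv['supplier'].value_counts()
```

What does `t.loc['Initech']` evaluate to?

value_counts of supplier:
supplier
Initech    3
Vertex     3
Name: count, dtype: int64
Hence 3.

3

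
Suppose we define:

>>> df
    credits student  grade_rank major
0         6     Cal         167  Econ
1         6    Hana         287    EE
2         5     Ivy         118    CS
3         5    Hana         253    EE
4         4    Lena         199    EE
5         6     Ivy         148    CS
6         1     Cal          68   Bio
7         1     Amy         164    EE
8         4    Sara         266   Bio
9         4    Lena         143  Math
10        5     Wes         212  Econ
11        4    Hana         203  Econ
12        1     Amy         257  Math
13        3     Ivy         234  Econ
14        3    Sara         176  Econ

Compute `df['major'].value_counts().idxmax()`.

value_counts of major:
major
Econ    5
EE      4
CS      2
Bio     2
Math    2
Name: count, dtype: int64
Then the label with the largest value: Econ

Econ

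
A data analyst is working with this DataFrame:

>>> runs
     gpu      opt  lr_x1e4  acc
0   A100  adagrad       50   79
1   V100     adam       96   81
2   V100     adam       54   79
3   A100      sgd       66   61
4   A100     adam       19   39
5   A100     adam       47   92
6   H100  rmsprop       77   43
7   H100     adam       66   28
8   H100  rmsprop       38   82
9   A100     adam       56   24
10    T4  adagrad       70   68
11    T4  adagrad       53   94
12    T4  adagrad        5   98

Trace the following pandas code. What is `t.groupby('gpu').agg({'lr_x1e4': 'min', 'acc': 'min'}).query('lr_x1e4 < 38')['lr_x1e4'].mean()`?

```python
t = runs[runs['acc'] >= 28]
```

filter rows where acc >= 28:
     gpu      opt  lr_x1e4  acc
0   A100  adagrad       50   79
1   V100     adam       96   81
2   V100     adam       54   79
3   A100      sgd       66   61
4   A100     adam       19   39
5   A100     adam       47   92
6   H100  rmsprop       77   43
7   H100     adam       66   28
8   H100  rmsprop       38   82
10    T4  adagrad       70   68
11    T4  adagrad       53   94
12    T4  adagrad        5   98
group by gpu: min(lr_x1e4), min(acc):
      lr_x1e4  acc
gpu               
A100       19   39
H100       38   28
T4          5   68
V100       54   79
filter rows where lr_x1e4 < 38:
      lr_x1e4  acc
gpu               
A100       19   39
T4          5   68
Taking the mean of column 'lr_x1e4' gives 12.0.

12.0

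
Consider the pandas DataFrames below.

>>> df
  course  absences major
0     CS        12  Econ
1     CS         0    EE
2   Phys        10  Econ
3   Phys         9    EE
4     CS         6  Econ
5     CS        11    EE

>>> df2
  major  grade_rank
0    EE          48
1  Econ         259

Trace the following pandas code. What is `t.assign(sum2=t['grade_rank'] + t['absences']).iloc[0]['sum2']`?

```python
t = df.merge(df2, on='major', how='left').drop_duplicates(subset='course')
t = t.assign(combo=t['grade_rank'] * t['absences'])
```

271

merge on 'major' (how='left') → 6 rows:
  course  absences major  grade_rank
0     CS        12  Econ         259
1     CS         0    EE          48
2   Phys        10  Econ         259
3   Phys         9    EE          48
4     CS         6  Econ         259
5     CS        11    EE          48
drop duplicate course (keep=first):
  course  absences major  grade_rank
0     CS        12  Econ         259
2   Phys        10  Econ         259
add column combo = t['grade_rank'] * t['absences']:
  course  absences major  grade_rank  combo
0     CS        12  Econ         259   3108
2   Phys        10  Econ         259   2590
add column sum2 = t['grade_rank'] + t['absences']:
  course  absences major  grade_rank  combo  sum2
0     CS        12  Econ         259   3108   271
2   Phys        10  Econ         259   2590   269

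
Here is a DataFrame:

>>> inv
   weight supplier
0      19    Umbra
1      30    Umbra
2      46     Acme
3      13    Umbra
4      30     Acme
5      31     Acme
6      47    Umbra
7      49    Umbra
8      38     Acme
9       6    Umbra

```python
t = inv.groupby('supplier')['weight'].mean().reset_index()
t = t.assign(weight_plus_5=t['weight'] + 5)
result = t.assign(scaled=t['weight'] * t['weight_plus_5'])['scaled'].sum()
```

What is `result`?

group by supplier, mean of weight:
supplier
Acme     36.250000
Umbra    27.333333
Name: weight, dtype: float64
reset_index():
  supplier     weight
0     Acme  36.250000
1    Umbra  27.333333
add column weight_plus_5 = t['weight'] + 5:
  supplier     weight  weight_plus_5
0     Acme  36.250000      41.250000
1    Umbra  27.333333      32.333333
add column scaled = t['weight'] * t['weight_plus_5']:
  supplier     weight  weight_plus_5       scaled
0     Acme  36.250000      41.250000  1495.312500
1    Umbra  27.333333      32.333333   883.777778

2379.09027778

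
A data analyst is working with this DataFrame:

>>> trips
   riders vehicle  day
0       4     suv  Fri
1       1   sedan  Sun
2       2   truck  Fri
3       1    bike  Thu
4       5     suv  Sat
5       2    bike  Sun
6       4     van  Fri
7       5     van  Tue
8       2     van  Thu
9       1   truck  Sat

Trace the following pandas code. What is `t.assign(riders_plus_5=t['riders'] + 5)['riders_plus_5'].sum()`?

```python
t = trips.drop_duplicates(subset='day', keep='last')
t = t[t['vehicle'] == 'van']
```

26

drop duplicate day (keep=last):
   riders vehicle  day
5       2    bike  Sun
6       4     van  Fri
7       5     van  Tue
8       2     van  Thu
9       1   truck  Sat
filter rows where vehicle == 'van':
   riders vehicle  day
6       4     van  Fri
7       5     van  Tue
8       2     van  Thu
add column riders_plus_5 = t['riders'] + 5:
   riders vehicle  day  riders_plus_5
6       4     van  Fri              9
7       5     van  Tue             10
8       2     van  Thu              7
Reading off the sum of column 'riders_plus_5', we get 26.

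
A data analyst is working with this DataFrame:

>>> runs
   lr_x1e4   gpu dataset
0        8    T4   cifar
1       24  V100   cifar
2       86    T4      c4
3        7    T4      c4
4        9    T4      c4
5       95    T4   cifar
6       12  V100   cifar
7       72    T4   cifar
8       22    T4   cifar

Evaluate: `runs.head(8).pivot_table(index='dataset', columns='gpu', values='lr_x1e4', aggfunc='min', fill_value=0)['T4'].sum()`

take first 8 rows:
   lr_x1e4   gpu dataset
0        8    T4   cifar
1       24  V100   cifar
2       86    T4      c4
3        7    T4      c4
4        9    T4      c4
5       95    T4   cifar
6       12  V100   cifar
7       72    T4   cifar
pivot: rows=dataset, cols=gpu, min(lr_x1e4):
gpu      T4  V100
dataset          
c4        7     0
cifar     8    12
Reading off the sum of column 'T4', we get 15.

15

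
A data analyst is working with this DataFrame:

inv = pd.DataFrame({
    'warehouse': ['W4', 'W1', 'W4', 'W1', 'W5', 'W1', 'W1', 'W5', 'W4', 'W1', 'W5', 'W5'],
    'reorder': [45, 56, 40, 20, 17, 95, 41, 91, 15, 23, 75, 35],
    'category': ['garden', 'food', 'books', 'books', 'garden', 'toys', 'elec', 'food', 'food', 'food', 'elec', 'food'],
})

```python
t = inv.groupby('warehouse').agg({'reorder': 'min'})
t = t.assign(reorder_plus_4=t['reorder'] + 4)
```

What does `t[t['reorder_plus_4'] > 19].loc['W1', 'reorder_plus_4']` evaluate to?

24

group by warehouse, min of reorder:
           reorder
warehouse         
W1              20
W4              15
W5              17
add column reorder_plus_4 = t['reorder'] + 4:
           reorder  reorder_plus_4
warehouse                         
W1              20              24
W4              15              19
W5              17              21
filter rows where reorder_plus_4 > 19:
           reorder  reorder_plus_4
warehouse                         
W1              20              24
W5              17              21
Reading off the value at row 'W1', column 'reorder_plus_4', we get 24.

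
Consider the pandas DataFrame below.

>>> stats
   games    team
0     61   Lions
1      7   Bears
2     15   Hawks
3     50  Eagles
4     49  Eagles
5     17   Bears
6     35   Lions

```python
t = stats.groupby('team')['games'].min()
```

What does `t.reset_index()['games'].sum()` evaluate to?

106

group by team, min of games:
team
Bears      7
Eagles    49
Hawks     15
Lions     35
Name: games, dtype: int64
reset_index():
     team  games
0   Bears      7
1  Eagles     49
2   Hawks     15
3   Lions     35
sum of column 'games' → 106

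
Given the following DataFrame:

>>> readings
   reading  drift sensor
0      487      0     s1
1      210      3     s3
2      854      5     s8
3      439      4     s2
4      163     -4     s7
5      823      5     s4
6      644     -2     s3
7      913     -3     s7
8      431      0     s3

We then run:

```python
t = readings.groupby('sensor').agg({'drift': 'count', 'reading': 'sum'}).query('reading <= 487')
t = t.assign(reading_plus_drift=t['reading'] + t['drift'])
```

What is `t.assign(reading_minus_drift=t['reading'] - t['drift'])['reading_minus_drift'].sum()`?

group by sensor: count(drift), sum(reading):
        drift  reading
sensor                
s1          1      487
s2          1      439
s3          3     1285
s4          1      823
s7          2     1076
s8          1      854
filter rows where reading <= 487:
        drift  reading
sensor                
s1          1      487
s2          1      439
add column reading_plus_drift = t['reading'] + t['drift']:
        drift  reading  reading_plus_drift
sensor                                    
s1          1      487                 488
s2          1      439                 440
add column reading_minus_drift = t['reading'] - t['drift']:
        drift  reading  reading_plus_drift  reading_minus_drift
sensor                                                         
s1          1      487                 488                  486
s2          1      439                 440                  438
sum of column 'reading_minus_drift' → 924

924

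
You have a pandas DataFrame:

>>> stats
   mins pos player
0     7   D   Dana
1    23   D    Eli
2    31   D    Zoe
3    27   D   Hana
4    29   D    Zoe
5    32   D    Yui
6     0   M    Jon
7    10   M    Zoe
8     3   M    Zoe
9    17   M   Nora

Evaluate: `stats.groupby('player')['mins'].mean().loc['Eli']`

23.0

group by player, mean of mins:
player
Dana     7.00
Eli     23.00
Hana    27.00
Jon      0.00
Nora    17.00
Yui     32.00
Zoe     18.25
Name: mins, dtype: float64
Finally, value at index 'Eli' = 23.0.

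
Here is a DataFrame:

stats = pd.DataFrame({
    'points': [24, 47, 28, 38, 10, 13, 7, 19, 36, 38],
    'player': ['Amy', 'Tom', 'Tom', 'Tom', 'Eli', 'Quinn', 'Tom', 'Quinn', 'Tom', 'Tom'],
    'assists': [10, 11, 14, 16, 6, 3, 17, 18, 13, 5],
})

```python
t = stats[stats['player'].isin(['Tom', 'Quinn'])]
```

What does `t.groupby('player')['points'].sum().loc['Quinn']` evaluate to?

filter rows where player in ['Tom', 'Quinn']:
   points player  assists
1      47    Tom       11
2      28    Tom       14
3      38    Tom       16
5      13  Quinn        3
6       7    Tom       17
7      19  Quinn       18
8      36    Tom       13
9      38    Tom        5
group by player, sum of points:
player
Quinn     32
Tom      194
Name: points, dtype: int64

32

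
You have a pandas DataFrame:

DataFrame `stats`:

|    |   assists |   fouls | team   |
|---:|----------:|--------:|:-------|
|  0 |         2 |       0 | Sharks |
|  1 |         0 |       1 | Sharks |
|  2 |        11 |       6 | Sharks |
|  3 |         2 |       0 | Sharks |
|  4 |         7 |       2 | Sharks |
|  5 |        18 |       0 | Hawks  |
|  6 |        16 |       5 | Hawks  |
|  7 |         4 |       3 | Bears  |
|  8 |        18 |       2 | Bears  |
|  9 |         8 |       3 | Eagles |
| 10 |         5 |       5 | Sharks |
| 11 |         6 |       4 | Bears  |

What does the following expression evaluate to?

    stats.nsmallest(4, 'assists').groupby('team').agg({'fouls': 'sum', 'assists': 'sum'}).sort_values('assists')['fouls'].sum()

4

take 4 rows with smallest assists:
   assists  fouls    team
1        0      1  Sharks
0        2      0  Sharks
3        2      0  Sharks
7        4      3   Bears
group by team: sum(fouls), sum(assists):
        fouls  assists
team                  
Bears       3        4
Sharks      1        4
sort by assists:
        fouls  assists
team                  
Bears       3        4
Sharks      1        4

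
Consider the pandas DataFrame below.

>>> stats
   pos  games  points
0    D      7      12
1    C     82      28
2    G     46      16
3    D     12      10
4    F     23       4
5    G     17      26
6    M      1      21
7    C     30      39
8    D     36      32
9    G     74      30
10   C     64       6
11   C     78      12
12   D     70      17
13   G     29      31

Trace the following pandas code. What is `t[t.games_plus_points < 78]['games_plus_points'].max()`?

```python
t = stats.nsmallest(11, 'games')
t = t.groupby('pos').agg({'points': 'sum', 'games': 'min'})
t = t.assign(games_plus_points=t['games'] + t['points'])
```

take 11 rows with smallest games:
   pos  games  points
6    M      1      21
0    D      7      12
3    D     12      10
5    G     17      26
4    F     23       4
13   G     29      31
7    C     30      39
8    D     36      32
2    G     46      16
10   C     64       6
12   D     70      17
group by pos: sum(points), min(games):
     points  games
pos               
C        45     30
D        71      7
F         4     23
G        73     17
M        21      1
add column games_plus_points = t['games'] + t['points']:
     points  games  games_plus_points
pos                                  
C        45     30                 75
D        71      7                 78
F         4     23                 27
G        73     17                 90
M        21      1                 22
filter rows where games_plus_points < 78:
     points  games  games_plus_points
pos                                  
C        45     30                 75
F         4     23                 27
M        21      1                 22

75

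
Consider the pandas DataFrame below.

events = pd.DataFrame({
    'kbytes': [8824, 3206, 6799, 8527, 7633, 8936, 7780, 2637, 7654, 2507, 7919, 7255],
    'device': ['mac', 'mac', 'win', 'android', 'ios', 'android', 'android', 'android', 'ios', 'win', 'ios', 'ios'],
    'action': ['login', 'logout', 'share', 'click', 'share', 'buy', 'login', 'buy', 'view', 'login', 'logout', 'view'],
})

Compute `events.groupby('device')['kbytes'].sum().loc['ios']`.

group by device, sum of kbytes:
device
android    27880
ios        30461
mac        12030
win         9306
Name: kbytes, dtype: int64
Then the value at index 'ios': 30461

30461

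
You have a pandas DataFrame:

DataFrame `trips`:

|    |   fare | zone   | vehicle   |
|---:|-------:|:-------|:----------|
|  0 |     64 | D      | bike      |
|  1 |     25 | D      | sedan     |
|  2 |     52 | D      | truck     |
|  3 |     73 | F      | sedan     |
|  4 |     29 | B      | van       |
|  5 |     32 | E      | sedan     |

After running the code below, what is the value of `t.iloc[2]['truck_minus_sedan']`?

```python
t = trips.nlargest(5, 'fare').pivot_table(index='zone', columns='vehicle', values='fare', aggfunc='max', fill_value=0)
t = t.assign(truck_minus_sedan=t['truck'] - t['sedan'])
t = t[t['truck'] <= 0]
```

-73

take 5 rows with largest fare:
   fare zone vehicle
3    73    F   sedan
0    64    D    bike
2    52    D   truck
5    32    E   sedan
4    29    B     van
pivot: rows=zone, cols=vehicle, max(fare):
vehicle  bike  sedan  truck  van
zone                            
B           0      0      0   29
D          64      0     52    0
E           0     32      0    0
F           0     73      0    0
add column truck_minus_sedan = t['truck'] - t['sedan']:
vehicle  bike  sedan  truck  van  truck_minus_sedan
zone                                               
B           0      0      0   29                  0
D          64      0     52    0                 52
E           0     32      0    0                -32
F           0     73      0    0                -73
filter rows where truck <= 0:
vehicle  bike  sedan  truck  van  truck_minus_sedan
zone                                               
B           0      0      0   29                  0
E           0     32      0    0                -32
F           0     73      0    0                -73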